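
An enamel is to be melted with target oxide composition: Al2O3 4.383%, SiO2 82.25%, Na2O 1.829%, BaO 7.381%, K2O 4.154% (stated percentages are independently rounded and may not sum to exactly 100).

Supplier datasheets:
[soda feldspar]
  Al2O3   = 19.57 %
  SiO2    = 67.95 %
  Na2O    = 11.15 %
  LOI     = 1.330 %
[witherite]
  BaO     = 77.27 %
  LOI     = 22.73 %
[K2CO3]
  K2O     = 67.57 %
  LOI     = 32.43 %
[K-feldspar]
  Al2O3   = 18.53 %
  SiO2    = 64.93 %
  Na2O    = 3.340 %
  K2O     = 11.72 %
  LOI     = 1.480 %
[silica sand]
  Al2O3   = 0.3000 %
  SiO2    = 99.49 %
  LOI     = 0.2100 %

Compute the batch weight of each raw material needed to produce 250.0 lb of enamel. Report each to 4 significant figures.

Each numeric step holds full float precision in every operation. Values along the way appear, rounded to 4 significant digits, in the working; each reported value is rounded just once — the derived quantities are rebuilt using the weight values at 250.0 lb of glass at full float precision (ignition loss, the totals, the five compositions, yield, net glass mass), precisely as stated by question or answer.
The oxide mass targets at 250.0 lb enamel:
  Al2O3: 4.383% × 250.0 = 10.96 lb
  SiO2: 82.25% × 250.0 = 205.6 lb
  Na2O: 1.829% × 250.0 = 4.572 lb
  BaO: 7.381% × 250.0 = 18.45 lb
  K2O: 4.154% × 250.0 = 10.38 lb
Checking each oxide sum working from each reported weight, on the stated basis (summed amounts equal target values up to rounding of the answer):
  Al2O3: 35.28·0.1957 + 19.12·0.1853 + 170.1·0.003000 = 10.96 lb (target 10.96 lb)
  SiO2: 35.28·0.6795 + 19.12·0.6493 + 170.1·0.9949 = 205.6 lb (target 205.6 lb)
  Na2O: 35.28·0.1115 + 19.12·0.03340 = 4.572 lb (target 4.572 lb)
  BaO: 23.88·0.7727 = 18.45 lb (target 18.45 lb)
  K2O: 12.05·0.6757 + 19.12·0.1172 = 10.38 lb (target 10.38 lb)
Consistency of the glass mass: net batch after ignition = 250.0 lb (summing oxide targets gives 250.0 lb; with the basis standing at 250.0 lb — a pure rounding effect).
Batch total: Σ batch = 260.4 lb; LOI loss = Σ batch·LOI = 10.45 lb; yield, glass over the total, = 95.99%.

Batch per 250.0 lb enamel:
  soda feldspar: 35.28 lb
  witherite: 23.88 lb
  K2CO3: 12.05 lb
  K-feldspar: 19.12 lb
  silica sand: 170.1 lb
Total batch = 260.4 lb; LOI loss = 10.45 lb; yield = 95.99%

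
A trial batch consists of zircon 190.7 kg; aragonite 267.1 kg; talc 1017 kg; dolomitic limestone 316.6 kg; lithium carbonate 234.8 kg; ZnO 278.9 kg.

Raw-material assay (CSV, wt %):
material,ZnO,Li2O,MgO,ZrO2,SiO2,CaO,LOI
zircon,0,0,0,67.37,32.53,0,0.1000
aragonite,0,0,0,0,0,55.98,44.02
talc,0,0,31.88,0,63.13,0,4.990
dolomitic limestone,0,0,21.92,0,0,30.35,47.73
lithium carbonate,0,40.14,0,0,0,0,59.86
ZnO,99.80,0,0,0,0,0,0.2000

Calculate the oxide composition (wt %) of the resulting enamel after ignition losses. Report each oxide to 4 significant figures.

Glass mass = 1844 kg (batch 2305 − LOI 460.7).
Composition: ZnO 15.09%, Li2O 5.110%, MgO 21.34%, ZrO2 6.966%, SiO2 38.17%, CaO 13.32%

Intermediates appear, rounded to four significant figures, at each printed step; all arithmetic maintains full float precision end to end; a single rounding completes each reported number; all derived quantities are rebuilt at exact precision (totals, ignition loss, glass mass, yield, six oxide percentages) from the batch weights per 1844 kg of glass as written in the question or the answer.
What the batch supplies per oxide:
  ZnO: 278.9·0.9980 = 278.3 kg
  Li2O: 234.8·0.4014 = 94.25 kg
  MgO: 1017·0.3188 + 316.6·0.2192 = 393.6 kg
  ZrO2: 190.7·0.6737 = 128.5 kg
  SiO2: 190.7·0.3253 + 1017·0.6313 = 704.1 kg
  CaO: 267.1·0.5598 + 316.6·0.3035 = 245.6 kg
LOI: 190.7·0.001000 + 267.1·0.4402 + 1017·0.04990 + 316.6·0.4773 + 234.8·0.5986 + 278.9·0.002000 = 460.7 kg
Resulting glass, batch − LOI: 2305 − 460.7 = 1844 kg (the oxide masses sum to this)
wt % = 100 × oxide mass / glass mass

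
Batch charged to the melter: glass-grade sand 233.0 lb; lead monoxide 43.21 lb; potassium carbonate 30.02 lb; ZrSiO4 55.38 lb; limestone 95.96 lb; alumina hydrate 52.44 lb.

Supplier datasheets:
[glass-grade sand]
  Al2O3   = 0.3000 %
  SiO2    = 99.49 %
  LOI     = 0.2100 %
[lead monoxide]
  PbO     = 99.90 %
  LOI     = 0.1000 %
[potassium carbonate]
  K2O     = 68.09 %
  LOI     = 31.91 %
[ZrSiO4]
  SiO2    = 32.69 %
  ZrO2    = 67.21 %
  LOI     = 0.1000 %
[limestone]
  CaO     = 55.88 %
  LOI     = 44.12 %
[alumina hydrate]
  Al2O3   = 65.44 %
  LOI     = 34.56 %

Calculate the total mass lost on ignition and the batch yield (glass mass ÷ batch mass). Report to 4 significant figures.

LOI loss = 70.63 lb; glass = 439.4 lb; yield = 86.15%

Every computation maintains full float precision at every stage. In-progress results appear with 4-significant-digit rounding when written out. Each reported result is rounded just once; the derived quantities are carried from the batch weights for 439.4 lb of glass in exact precision (ignition loss, the totals, the yield, the six compositions, net glass mass) as set out in the question or the answer.
Per-material ignition loss:
  glass-grade sand: 233.0 × 0.002100 = 0.4893 lb
  lead monoxide: 43.21 × 0.001000 = 0.04321 lb
  potassium carbonate: 30.02 × 0.3191 = 9.579 lb
  ZrSiO4: 55.38 × 0.001000 = 0.05538 lb
  limestone: 95.96 × 0.4412 = 42.34 lb
  alumina hydrate: 52.44 × 0.3456 = 18.12 lb
Total LOI = 70.63 lb
Glass = batch − LOI = 510.0 − 70.63 = 439.4 lb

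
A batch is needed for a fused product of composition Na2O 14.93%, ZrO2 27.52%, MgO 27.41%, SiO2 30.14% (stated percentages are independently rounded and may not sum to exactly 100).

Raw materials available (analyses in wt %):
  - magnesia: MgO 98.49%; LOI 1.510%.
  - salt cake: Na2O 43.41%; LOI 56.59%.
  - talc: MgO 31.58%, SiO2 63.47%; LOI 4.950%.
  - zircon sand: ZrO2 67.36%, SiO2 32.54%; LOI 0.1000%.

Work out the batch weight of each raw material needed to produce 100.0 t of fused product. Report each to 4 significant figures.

Batch per 100.0 t fused product:
  magnesia: 19.32 t
  salt cake: 34.39 t
  talc: 26.54 t
  zircon sand: 40.86 t
Total batch = 121.1 t; LOI loss = 21.11 t; yield = 82.57%

Each numeric step maintains exact precision from start to finish; values along the way appear (rounded to four significant digits) between the steps; each reported figure takes just one rounding. The derived quantities, which include the totals, LOI, four oxide percentages, net glass mass, the yield, are re-derived in exact precision, as they appear in the question or the answer, starting from the weights at 100.0 t of glass.
Oxide-by-oxide targets in 100.0 t fused product:
  Na2O: 14.93% × 100.0 = 14.93 t
  ZrO2: 27.52% × 100.0 = 27.52 t
  MgO: 27.41% × 100.0 = 27.41 t
  SiO2: 30.14% × 100.0 = 30.14 t
Balance tally, oxide-wise, using the reported weights, under the basis named above (target by target, the sums agree modulo rounding of the values):
  Na2O: 34.39·0.4341 = 14.93 t (target 14.93 t)
  ZrO2: 40.86·0.6736 = 27.52 t (target 27.52 t)
  MgO: 19.32·0.9849 + 26.54·0.3158 = 27.41 t (target 27.41 t)
  SiO2: 26.54·0.6347 + 40.86·0.3254 = 30.14 t (target 30.14 t)
Glass-mass closure: whole batch net of LOI = 100.0 t (oxide target masses add up to 100.0 t; versus the stated basis of 100.0 t — gaps are rounding artifacts).
Total batch = Σ batch = 121.1 t; the LOI term Σ batch·LOI equals 21.11 t; as yield: glass ÷ batch → 82.57%.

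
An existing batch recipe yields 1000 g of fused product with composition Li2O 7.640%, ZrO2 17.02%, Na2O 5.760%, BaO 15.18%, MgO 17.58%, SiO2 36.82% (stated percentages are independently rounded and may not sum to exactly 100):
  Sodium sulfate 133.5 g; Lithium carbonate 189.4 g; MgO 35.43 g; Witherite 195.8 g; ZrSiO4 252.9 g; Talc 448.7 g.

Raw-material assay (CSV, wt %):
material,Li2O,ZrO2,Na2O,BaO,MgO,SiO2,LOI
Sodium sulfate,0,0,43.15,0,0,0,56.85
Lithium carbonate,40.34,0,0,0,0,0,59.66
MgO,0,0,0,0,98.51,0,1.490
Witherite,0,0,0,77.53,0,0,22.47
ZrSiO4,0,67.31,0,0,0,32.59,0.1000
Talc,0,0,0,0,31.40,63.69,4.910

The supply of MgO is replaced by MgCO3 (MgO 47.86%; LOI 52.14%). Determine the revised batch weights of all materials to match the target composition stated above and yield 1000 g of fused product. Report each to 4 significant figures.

Revised batch per 1000 g fused product:
  Sodium sulfate: 133.5 g
  Lithium carbonate: 189.4 g
  MgCO3: 72.92 g
  Witherite: 195.8 g
  ZrSiO4: 252.9 g
  Talc: 448.7 g
Total batch = 1293 g; LOI loss = 293.2 g

In-progress results are shown rounded to four significant figures when written out — all arithmetic maintains full float precision from start to finish — exactly one rounding lands on each reported result — derived quantities (yield, the six compositions, LOI, totals, glass mass) are computed in full float precision from the batch weights for 1000 g of glass as set out in the problem or answer text.
The oxide mass targets at 1000 g fused product:
  Li2O: 7.640% × 1000 = 76.40 g
  ZrO2: 17.02% × 1000 = 170.2 g
  Na2O: 5.760% × 1000 = 57.60 g
  BaO: 15.18% × 1000 = 151.8 g
  MgO: 17.58% × 1000 = 175.8 g
  SiO2: 36.82% × 1000 = 368.2 g
Per-oxide balance check working from each reported weight, per the basis as stated (summed amounts equal target values given rounding of the digits):
  Li2O: 189.4·0.4034 = 76.40 g (target 76.40 g)
  ZrO2: 252.9·0.6731 = 170.2 g (target 170.2 g)
  Na2O: 133.5·0.4315 = 57.61 g (target 57.60 g)
  BaO: 195.8·0.7753 = 151.8 g (target 151.8 g)
  MgO: 72.92·0.4786 + 448.7·0.3140 = 175.8 g (target 175.8 g)
  SiO2: 252.9·0.3259 + 448.7·0.6369 = 368.2 g (target 368.2 g)
Glass mass check: batch total minus LOI = 1000 g (the Σ of target masses is 1000 g; versus the stated basis of 1000 g — deltas are rounding alone).
Total batch = Σ batch = 1293 g; LOI removed, Σ of batch·LOI: 293.2 g; yield: glass divided by total = 77.33%.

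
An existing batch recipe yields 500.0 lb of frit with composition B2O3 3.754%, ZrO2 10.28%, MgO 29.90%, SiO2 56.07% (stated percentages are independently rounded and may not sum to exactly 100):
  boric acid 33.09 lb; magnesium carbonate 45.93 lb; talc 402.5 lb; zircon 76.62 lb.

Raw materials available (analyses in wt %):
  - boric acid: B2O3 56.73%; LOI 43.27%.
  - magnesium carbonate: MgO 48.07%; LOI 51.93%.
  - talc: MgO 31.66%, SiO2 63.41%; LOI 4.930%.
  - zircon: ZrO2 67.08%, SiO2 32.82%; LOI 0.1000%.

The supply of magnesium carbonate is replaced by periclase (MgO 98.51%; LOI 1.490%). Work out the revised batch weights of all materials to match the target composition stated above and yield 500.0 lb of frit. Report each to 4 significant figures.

All arithmetic maintains full precision from first step to last. The intermediate values are shown (rounded to 4 significant figures) at each printed step. Exactly one rounding is applied to each reported value. The derived quantities (LOI, the four compositions, totals, yield, net glass mass) are re-derived from the batch weights at 500.0 lb of glass in full precision, as written in the question or the answer.
Per-oxide target masses for 500.0 lb frit:
  B2O3: 3.754% × 500.0 = 18.77 lb
  ZrO2: 10.28% × 500.0 = 51.40 lb
  MgO: 29.90% × 500.0 = 149.5 lb
  SiO2: 56.07% × 500.0 = 280.4 lb
Per-oxide balance check applying the batch weights above, relative to the basis at hand (oxide sums agree with the targets within answer rounding):
  B2O3: 33.09·0.5673 = 18.77 lb (target 18.77 lb)
  ZrO2: 76.62·0.6708 = 51.40 lb (target 51.40 lb)
  MgO: 22.41·0.9851 + 402.5·0.3166 = 149.5 lb (target 149.5 lb)
  SiO2: 402.5·0.6341 + 76.62·0.3282 = 280.4 lb (target 280.4 lb)
Consistency of the glass mass: total batch − LOI = 500.0 lb (the Σ of target masses is 500.0 lb; versus the stated basis of 500.0 lb — gaps are rounding artifacts).
Batch total: Σ batch = 534.6 lb; LOI removed, Σ of batch·LOI: 34.57 lb; glass ÷ batch gives a yield of 93.53%.

Revised batch per 500.0 lb frit:
  boric acid: 33.09 lb
  periclase: 22.41 lb
  talc: 402.5 lb
  zircon: 76.62 lb
Total batch = 534.6 lb; LOI loss = 34.57 lb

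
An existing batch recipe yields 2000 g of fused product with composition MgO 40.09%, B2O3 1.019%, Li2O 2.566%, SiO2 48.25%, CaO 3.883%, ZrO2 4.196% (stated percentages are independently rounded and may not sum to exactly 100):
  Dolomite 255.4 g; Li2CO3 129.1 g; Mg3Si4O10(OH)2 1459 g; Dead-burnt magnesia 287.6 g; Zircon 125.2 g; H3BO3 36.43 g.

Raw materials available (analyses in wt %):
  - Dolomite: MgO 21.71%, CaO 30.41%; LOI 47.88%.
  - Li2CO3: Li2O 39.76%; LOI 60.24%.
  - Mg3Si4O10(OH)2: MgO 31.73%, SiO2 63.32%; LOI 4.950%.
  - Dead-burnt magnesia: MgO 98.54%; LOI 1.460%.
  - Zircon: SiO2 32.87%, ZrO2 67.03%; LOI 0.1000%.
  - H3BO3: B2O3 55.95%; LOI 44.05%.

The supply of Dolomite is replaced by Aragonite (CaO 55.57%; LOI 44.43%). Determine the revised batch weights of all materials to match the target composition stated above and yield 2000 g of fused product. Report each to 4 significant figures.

Revised batch per 2000 g fused product:
  Aragonite: 139.8 g
  Li2CO3: 129.1 g
  Mg3Si4O10(OH)2: 1459 g
  Dead-burnt magnesia: 343.9 g
  Zircon: 125.2 g
  H3BO3: 36.43 g
Total batch = 2233 g; LOI loss = 233.3 g

All internal work carries full float precision through the solve; intermediates are shown (rounded to 4 significant digits) in the working. Each reported result is rounded a single time — the derived quantities are re-derived at exact precision (the yield, glass mass, totals, six oxide percentages, ignition loss) using the weight values at 2000 g of glass precisely as stated by the problem or answer text.
Target masses of each oxide per 2000 g fused product:
  MgO: 40.09% × 2000 = 801.8 g
  B2O3: 1.019% × 2000 = 20.38 g
  Li2O: 2.566% × 2000 = 51.32 g
  SiO2: 48.25% × 2000 = 965.0 g
  CaO: 3.883% × 2000 = 77.66 g
  ZrO2: 4.196% × 2000 = 83.92 g
A balance pass over the oxides, working from each reported weight, under the basis named above (sum by sum, the targets are met net of answer rounding effects):
  MgO: 1459·0.3173 + 343.9·0.9854 = 801.8 g (target 801.8 g)
  B2O3: 36.43·0.5595 = 20.38 g (target 20.38 g)
  Li2O: 129.1·0.3976 = 51.33 g (target 51.32 g)
  SiO2: 1459·0.6332 + 125.2·0.3287 = 965.0 g (target 965.0 g)
  CaO: 139.8·0.5557 = 77.69 g (target 77.66 g)
  ZrO2: 125.2·0.6703 = 83.92 g (target 83.92 g)
Glass mass check: total batch − LOI = 2000 g (oxide target masses add up to 2000 g; against the stated basis, 2000 g — deltas are rounding alone).
Batch total: Σ batch = 2233 g; ignition loss, Σ(batch × LOI) = 233.3 g; as yield: glass ÷ batch → 89.55%.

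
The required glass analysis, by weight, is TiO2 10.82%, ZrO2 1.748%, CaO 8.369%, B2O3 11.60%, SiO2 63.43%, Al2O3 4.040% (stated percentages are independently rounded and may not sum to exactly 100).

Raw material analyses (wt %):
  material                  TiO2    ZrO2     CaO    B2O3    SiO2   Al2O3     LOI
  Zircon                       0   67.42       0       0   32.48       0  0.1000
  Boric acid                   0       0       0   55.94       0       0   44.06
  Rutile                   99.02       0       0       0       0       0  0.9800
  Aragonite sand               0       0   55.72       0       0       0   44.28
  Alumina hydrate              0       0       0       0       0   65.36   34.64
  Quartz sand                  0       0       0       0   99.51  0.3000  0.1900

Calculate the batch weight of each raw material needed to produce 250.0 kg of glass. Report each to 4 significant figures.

Batch per 250.0 kg glass:
  Zircon: 6.482 kg
  Boric acid: 51.84 kg
  Rutile: 27.32 kg
  Aragonite sand: 37.55 kg
  Alumina hydrate: 14.73 kg
  Quartz sand: 157.2 kg
Total batch = 295.1 kg; LOI loss = 45.14 kg; yield = 84.70%

All arithmetic runs at exact precision at every stage; the intermediate values are displayed (rounded to 4 significant digits) alongside each step; a single rounding yields each reported value — all derived quantities (ignition loss, yield, glass mass, the totals, the six compositions) are re-derived at full float precision from the batch weights at 250.0 kg of glass, precisely as stated by the question or the answer.
The oxide mass targets at 250.0 kg glass:
  TiO2: 10.82% × 250.0 = 27.05 kg
  ZrO2: 1.748% × 250.0 = 4.370 kg
  CaO: 8.369% × 250.0 = 20.92 kg
  B2O3: 11.60% × 250.0 = 29.00 kg
  SiO2: 63.43% × 250.0 = 158.6 kg
  Al2O3: 4.040% × 250.0 = 10.10 kg
Checking each oxide sum from the weights as reported, under the basis named above (summed amounts equal target values inside rounding margins):
  TiO2: 27.32·0.9902 = 27.05 kg (target 27.05 kg)
  ZrO2: 6.482·0.6742 = 4.370 kg (target 4.370 kg)
  CaO: 37.55·0.5572 = 20.92 kg (target 20.92 kg)
  B2O3: 51.84·0.5594 = 29.00 kg (target 29.00 kg)
  SiO2: 6.482·0.3248 + 157.2·0.9951 = 158.5 kg (target 158.6 kg)
  Al2O3: 14.73·0.6536 + 157.2·0.003000 = 10.10 kg (target 10.10 kg)
Glass-mass closure: batch Σ − ignition loss = 250.0 kg (summing oxide targets gives 250.0 kg; the stated basis being 250.0 kg — a pure rounding effect).
Batch grand total — Σ batch = 295.1 kg; LOI loss = Σ batch·LOI = 45.14 kg; glass ÷ batch gives a yield of 84.70%.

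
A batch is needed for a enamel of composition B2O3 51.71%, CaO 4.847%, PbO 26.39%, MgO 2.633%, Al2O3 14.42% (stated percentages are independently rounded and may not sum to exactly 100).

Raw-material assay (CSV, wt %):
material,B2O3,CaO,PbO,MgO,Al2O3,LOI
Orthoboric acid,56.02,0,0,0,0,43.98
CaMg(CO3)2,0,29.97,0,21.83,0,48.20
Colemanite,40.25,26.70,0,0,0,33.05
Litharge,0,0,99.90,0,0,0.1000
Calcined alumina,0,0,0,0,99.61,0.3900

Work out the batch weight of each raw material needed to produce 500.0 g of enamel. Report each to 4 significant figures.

Exact precision is held through the solve — values along the way appear rounded to 4 significant figures — a single rounding yields every reported value — derived quantities (five oxide percentages, ignition loss, yield, totals, net glass mass) are carried at full float precision from the weighed amounts for 500.0 g of glass, exactly as shown in the problem or answer text.
Oxide mass targets, per 500.0 g enamel:
  B2O3: 51.71% × 500.0 = 258.6 g
  CaO: 4.847% × 500.0 = 24.24 g
  PbO: 26.39% × 500.0 = 132.0 g
  MgO: 2.633% × 500.0 = 13.16 g
  Al2O3: 14.42% × 500.0 = 72.10 g
Sums-versus-targets review applying the batch weights above, at the basis given (delivered sums recover each target modulo rounding of the values):
  B2O3: 445.0·0.5602 + 23.07·0.4025 = 258.6 g (target 258.6 g)
  CaO: 60.31·0.2997 + 23.07·0.2670 = 24.23 g (target 24.24 g)
  PbO: 132.1·0.9990 = 132.0 g (target 132.0 g)
  MgO: 60.31·0.2183 = 13.17 g (target 13.16 g)
  Al2O3: 72.38·0.9961 = 72.10 g (target 72.10 g)
Consistency of the glass mass: Σ batch − LOI loss = 500.0 g (the targets, summed, come to 500.0 g; versus the stated basis of 500.0 g — any gap is answer rounding).
Batch grand total — Σ batch = 732.9 g; ignition loss, Σ(batch × LOI) = 232.8 g; glass ÷ batch gives a yield of 68.23%.

Batch per 500.0 g enamel:
  Orthoboric acid: 445.0 g
  CaMg(CO3)2: 60.31 g
  Colemanite: 23.07 g
  Litharge: 132.1 g
  Calcined alumina: 72.38 g
Total batch = 732.9 g; LOI loss = 232.8 g; yield = 68.23%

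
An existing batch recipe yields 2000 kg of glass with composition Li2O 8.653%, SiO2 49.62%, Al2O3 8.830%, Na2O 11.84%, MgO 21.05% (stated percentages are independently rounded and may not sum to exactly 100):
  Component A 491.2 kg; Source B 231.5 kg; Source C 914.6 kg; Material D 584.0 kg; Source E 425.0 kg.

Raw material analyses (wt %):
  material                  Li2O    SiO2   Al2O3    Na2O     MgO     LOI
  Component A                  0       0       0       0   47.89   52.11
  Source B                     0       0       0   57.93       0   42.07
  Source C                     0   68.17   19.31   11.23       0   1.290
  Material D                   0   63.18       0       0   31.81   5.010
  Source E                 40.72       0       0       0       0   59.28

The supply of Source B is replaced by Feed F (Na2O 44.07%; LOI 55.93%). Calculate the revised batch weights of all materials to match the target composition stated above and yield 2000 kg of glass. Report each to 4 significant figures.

All arithmetic carries full precision in all steps; intermediates are shown rounded to 4 significant figures when written out; a single rounding produces every reported figure; derived quantities are carried starting from the weights per 2000 kg of glass at exact precision (five oxide percentages, totals, the yield, glass mass, LOI) precisely as stated by the problem or answer text.
Target oxide masses per 2000 kg glass:
  Li2O: 8.653% × 2000 = 173.1 kg
  SiO2: 49.62% × 2000 = 992.4 kg
  Al2O3: 8.830% × 2000 = 176.6 kg
  Na2O: 11.84% × 2000 = 236.8 kg
  MgO: 21.05% × 2000 = 421.0 kg
A balance pass over the oxides, using the reported weights, against the basis in use (sum by sum, the targets are met modulo rounding of the values):
  Li2O: 425.0·0.4072 = 173.1 kg (target 173.1 kg)
  SiO2: 914.6·0.6817 + 584.0·0.6318 = 992.5 kg (target 992.4 kg)
  Al2O3: 914.6·0.1931 = 176.6 kg (target 176.6 kg)
  Na2O: 304.3·0.4407 + 914.6·0.1123 = 236.8 kg (target 236.8 kg)
  MgO: 491.2·0.4789 + 584.0·0.3181 = 421.0 kg (target 421.0 kg)
The glass-mass cross-check: total batch − LOI = 2000 kg (the Σ of target masses is 2000 kg; versus the stated basis of 2000 kg — differing by rounding only).
Summing the batch: Σ batch = 2719 kg; ignition loss, Σ(batch × LOI) = 719.2 kg; yield, glass over the total, = 73.55%.

Revised batch per 2000 kg glass:
  Component A: 491.2 kg
  Feed F: 304.3 kg
  Source C: 914.6 kg
  Material D: 584.0 kg
  Source E: 425.0 kg
Total batch = 2719 kg; LOI loss = 719.2 kg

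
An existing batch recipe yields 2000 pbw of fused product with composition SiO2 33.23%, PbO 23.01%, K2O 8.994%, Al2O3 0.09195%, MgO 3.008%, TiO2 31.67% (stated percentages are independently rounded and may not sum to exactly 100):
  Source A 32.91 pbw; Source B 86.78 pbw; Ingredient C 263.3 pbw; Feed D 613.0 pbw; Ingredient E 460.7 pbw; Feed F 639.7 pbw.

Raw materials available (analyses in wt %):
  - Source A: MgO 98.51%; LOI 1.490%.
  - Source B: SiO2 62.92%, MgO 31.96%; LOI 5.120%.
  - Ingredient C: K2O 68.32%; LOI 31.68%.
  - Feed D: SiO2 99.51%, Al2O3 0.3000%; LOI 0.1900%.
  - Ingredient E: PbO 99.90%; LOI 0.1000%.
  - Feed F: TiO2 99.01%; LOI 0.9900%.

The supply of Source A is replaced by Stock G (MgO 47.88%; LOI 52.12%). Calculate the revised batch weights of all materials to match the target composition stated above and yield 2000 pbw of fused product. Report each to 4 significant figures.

Revised batch per 2000 pbw fused product:
  Stock G: 67.72 pbw
  Source B: 86.78 pbw
  Ingredient C: 263.3 pbw
  Feed D: 613.0 pbw
  Ingredient E: 460.7 pbw
  Feed F: 639.7 pbw
Total batch = 2131 pbw; LOI loss = 131.1 pbw

All internal work carries full precision throughout — values along the way appear with 4-significant-figure rounding on the page — every reported value is rounded only once. Derived quantities (six oxide percentages, totals, glass mass, LOI, yield) are carried at full float precision using the weight values per 2000 pbw of glass exactly as shown in the problem or the answer.
Oxide-by-oxide targets in 2000 pbw fused product:
  SiO2: 33.23% × 2000 = 664.6 pbw
  PbO: 23.01% × 2000 = 460.2 pbw
  K2O: 8.994% × 2000 = 179.9 pbw
  Al2O3: 0.09195% × 2000 = 1.839 pbw
  MgO: 3.008% × 2000 = 60.16 pbw
  TiO2: 31.67% × 2000 = 633.4 pbw
A balance pass over the oxides, from the weights as reported, under the basis named above (delivered sums recover each target exact up to rounding of places):
  SiO2: 86.78·0.6292 + 613.0·0.9951 = 664.6 pbw (target 664.6 pbw)
  PbO: 460.7·0.9990 = 460.2 pbw (target 460.2 pbw)
  K2O: 263.3·0.6832 = 179.9 pbw (target 179.9 pbw)
  Al2O3: 613.0·0.003000 = 1.839 pbw (target 1.839 pbw)
  MgO: 67.72·0.4788 + 86.78·0.3196 = 60.16 pbw (target 60.16 pbw)
  TiO2: 639.7·0.9901 = 633.4 pbw (target 633.4 pbw)
Consistency of the glass mass: batch Σ − ignition loss = 2000 pbw (the Σ of target masses is 2000 pbw; basis as stated: 2000 pbw — gaps are rounding artifacts).
Adding the batch up: Σ batch = 2131 pbw; ignition loss, Σ(batch × LOI) = 131.1 pbw; yield: glass divided by total = 93.85%.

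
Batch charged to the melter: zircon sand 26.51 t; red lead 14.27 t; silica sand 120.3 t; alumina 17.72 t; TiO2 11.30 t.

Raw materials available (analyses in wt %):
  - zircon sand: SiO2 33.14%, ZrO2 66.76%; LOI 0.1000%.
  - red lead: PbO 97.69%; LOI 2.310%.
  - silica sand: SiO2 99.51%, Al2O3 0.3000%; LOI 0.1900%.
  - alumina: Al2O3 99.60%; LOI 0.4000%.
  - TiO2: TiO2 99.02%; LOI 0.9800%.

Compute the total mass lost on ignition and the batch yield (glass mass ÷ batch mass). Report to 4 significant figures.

LOI loss = 0.7663 t; glass = 189.3 t; yield = 99.60%

The intermediate values appear rounded off to 4 significant digits at each printed step — each numeric step holds exact precision through the solve; every reported result is rounded a single time — all derived quantities (LOI, five oxide percentages, net glass mass, the totals, yield) are carried starting from the weights for 189.3 t of glass in exact precision precisely as stated by question or answer.
LOI of each material in turn:
  zircon sand: 26.51 × 0.001000 = 0.02651 t
  red lead: 14.27 × 0.02310 = 0.3296 t
  silica sand: 120.3 × 0.001900 = 0.2286 t
  alumina: 17.72 × 0.004000 = 0.07088 t
  TiO2: 11.30 × 0.009800 = 0.1107 t
Total LOI = 0.7663 t
Glass = batch − LOI = 190.1 − 0.7663 = 189.3 t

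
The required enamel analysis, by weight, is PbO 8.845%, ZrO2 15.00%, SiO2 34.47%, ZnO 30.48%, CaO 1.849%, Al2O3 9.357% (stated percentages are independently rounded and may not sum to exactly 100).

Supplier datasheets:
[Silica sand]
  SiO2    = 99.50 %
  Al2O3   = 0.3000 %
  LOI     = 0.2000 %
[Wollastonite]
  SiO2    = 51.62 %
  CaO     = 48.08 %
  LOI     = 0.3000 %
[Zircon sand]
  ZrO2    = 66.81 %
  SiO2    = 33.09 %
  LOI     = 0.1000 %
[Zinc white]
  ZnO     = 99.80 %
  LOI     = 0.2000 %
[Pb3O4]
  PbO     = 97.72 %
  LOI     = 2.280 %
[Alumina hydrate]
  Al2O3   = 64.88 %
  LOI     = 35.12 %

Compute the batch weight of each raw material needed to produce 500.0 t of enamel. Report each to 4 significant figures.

Intermediates appear, rounded to four significant digits, between the steps. All internal work runs at full float precision at all times. Each reported value carries a single rounding — all derived quantities (the yield, the totals, six oxide percentages, ignition loss, net glass mass) are rebuilt starting from the weights on 500.0 t of glass at exact precision, exactly as shown in the problem or the answer.
Target oxide masses per 500.0 t enamel:
  PbO: 8.845% × 500.0 = 44.22 t
  ZrO2: 15.00% × 500.0 = 75.00 t
  SiO2: 34.47% × 500.0 = 172.4 t
  ZnO: 30.48% × 500.0 = 152.4 t
  CaO: 1.849% × 500.0 = 9.245 t
  Al2O3: 9.357% × 500.0 = 46.78 t
A balance pass over the oxides, on the weights just shown, on the stated basis (oxide sums agree with the targets up to rounding of the answer):
  PbO: 45.26·0.9772 = 44.23 t (target 44.22 t)
  ZrO2: 112.3·0.6681 = 75.03 t (target 75.00 t)
  SiO2: 125.9·0.9950 + 19.23·0.5162 + 112.3·0.3309 = 172.4 t (target 172.4 t)
  ZnO: 152.7·0.9980 = 152.4 t (target 152.4 t)
  CaO: 19.23·0.4808 = 9.246 t (target 9.245 t)
  Al2O3: 125.9·0.003000 + 71.53·0.6488 = 46.79 t (target 46.78 t)
Consistency of the glass mass: total batch − LOI = 500.0 t (oxide target masses add up to 500.0 t; stated basis 500.0 t — a pure rounding effect).
Whole-batch sum: Σ batch = 526.9 t; loss to ignition Σ batch·LOI = 26.88 t; as yield: glass ÷ batch → 94.90%.

Batch per 500.0 t enamel:
  Silica sand: 125.9 t
  Wollastonite: 19.23 t
  Zircon sand: 112.3 t
  Zinc white: 152.7 t
  Pb3O4: 45.26 t
  Alumina hydrate: 71.53 t
Total batch = 526.9 t; LOI loss = 26.88 t; yield = 94.90%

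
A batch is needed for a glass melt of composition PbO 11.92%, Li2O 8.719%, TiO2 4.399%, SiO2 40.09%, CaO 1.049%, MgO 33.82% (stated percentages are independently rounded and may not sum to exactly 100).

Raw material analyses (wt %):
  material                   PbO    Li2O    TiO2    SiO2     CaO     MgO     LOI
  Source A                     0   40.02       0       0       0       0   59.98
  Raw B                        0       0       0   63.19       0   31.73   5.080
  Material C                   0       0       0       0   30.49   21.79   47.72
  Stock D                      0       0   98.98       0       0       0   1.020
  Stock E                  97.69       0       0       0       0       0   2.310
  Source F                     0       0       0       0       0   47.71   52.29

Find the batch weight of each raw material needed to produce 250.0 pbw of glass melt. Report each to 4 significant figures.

Batch per 250.0 pbw glass melt:
  Source A: 54.47 pbw
  Raw B: 158.6 pbw
  Material C: 8.601 pbw
  Stock D: 11.11 pbw
  Stock E: 30.50 pbw
  Source F: 67.80 pbw
Total batch = 331.1 pbw; LOI loss = 81.10 pbw; yield = 75.50%

Mid-chain values are displayed (rounded to 4 significant digits) on the page. All arithmetic carries full float precision through every step; every reported figure takes exactly one rounding — the derived quantities (glass mass, yield, the totals, the six compositions, LOI) are carried from the weighed amounts for 250.0 pbw of glass at full precision, exactly as shown in the problem or the answer.
Per-oxide target masses for 250.0 pbw glass melt:
  PbO: 11.92% × 250.0 = 29.80 pbw
  Li2O: 8.719% × 250.0 = 21.80 pbw
  TiO2: 4.399% × 250.0 = 11.00 pbw
  SiO2: 40.09% × 250.0 = 100.2 pbw
  CaO: 1.049% × 250.0 = 2.622 pbw
  MgO: 33.82% × 250.0 = 84.55 pbw
Mass-balance tally per oxide given the weights on record, against the basis in use (target by target, the sums agree modulo rounding of the values):
  PbO: 30.50·0.9769 = 29.80 pbw (target 29.80 pbw)
  Li2O: 54.47·0.4002 = 21.80 pbw (target 21.80 pbw)
  TiO2: 11.11·0.9898 = 11.00 pbw (target 11.00 pbw)
  SiO2: 158.6·0.6319 = 100.2 pbw (target 100.2 pbw)
  CaO: 8.601·0.3049 = 2.622 pbw (target 2.622 pbw)
  MgO: 158.6·0.3173 + 8.601·0.2179 + 67.80·0.4771 = 84.55 pbw (target 84.55 pbw)
Consistency of the glass mass: Σ batch − LOI loss = 250.0 pbw (the targets, summed, come to 250.0 pbw; the stated basis being 250.0 pbw — any gap is answer rounding).
Batch total: Σ batch = 331.1 pbw; Σ batch·LOI gives LOI loss = 81.10 pbw; glass ÷ batch gives a yield of 75.50%.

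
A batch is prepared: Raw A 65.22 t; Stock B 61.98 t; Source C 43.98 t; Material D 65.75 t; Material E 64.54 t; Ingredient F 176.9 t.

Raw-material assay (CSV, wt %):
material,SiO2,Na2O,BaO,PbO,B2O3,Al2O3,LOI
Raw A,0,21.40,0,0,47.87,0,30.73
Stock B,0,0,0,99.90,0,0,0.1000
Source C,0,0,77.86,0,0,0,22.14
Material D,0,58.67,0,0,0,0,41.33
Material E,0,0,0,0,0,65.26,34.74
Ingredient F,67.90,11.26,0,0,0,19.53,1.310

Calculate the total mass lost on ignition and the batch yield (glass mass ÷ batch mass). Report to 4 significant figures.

The working math runs at full precision in all steps. Values along the way are shown with 4-significant-digit rounding in the working — every reported value takes exactly one rounding — the derived quantities (totals, the six compositions, ignition loss, yield, glass mass) are rebuilt starting from the weights at 396.6 t of glass at full float precision as quoted within the problem or the answer.
Each material's LOI contribution:
  Raw A: 65.22 × 0.3073 = 20.04 t
  Stock B: 61.98 × 0.001000 = 0.06198 t
  Source C: 43.98 × 0.2214 = 9.737 t
  Material D: 65.75 × 0.4133 = 27.17 t
  Material E: 64.54 × 0.3474 = 22.42 t
  Ingredient F: 176.9 × 0.01310 = 2.317 t
Total LOI = 81.75 t
Glass = batch − LOI = 478.4 − 81.75 = 396.6 t

LOI loss = 81.75 t; glass = 396.6 t; yield = 82.91%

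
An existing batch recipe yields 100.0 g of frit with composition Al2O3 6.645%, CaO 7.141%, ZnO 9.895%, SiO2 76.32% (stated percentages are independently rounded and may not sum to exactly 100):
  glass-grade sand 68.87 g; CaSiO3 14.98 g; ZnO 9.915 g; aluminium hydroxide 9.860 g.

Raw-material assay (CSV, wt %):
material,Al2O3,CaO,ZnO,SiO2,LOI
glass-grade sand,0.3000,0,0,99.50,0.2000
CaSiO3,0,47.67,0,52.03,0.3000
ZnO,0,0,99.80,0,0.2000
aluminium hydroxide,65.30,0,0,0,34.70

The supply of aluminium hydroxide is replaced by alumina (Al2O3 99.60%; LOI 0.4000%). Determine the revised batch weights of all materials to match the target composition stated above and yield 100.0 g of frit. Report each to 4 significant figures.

Revised batch per 100.0 g frit:
  glass-grade sand: 68.87 g
  CaSiO3: 14.98 g
  ZnO: 9.915 g
  alumina: 6.464 g
Total batch = 100.2 g; LOI loss = 0.2284 g

Working values are shown rounded to four significant digits within the worked lines. All arithmetic holds exact precision in every operation — each reported number takes just one rounding — derived quantities, including yield, the totals, LOI, the four compositions, glass mass, are recomputed from the batch weights on 100.0 g of glass in exact precision as set out in the problem or the answer.
The oxide mass targets at 100.0 g frit:
  Al2O3: 6.645% × 100.0 = 6.645 g
  CaO: 7.141% × 100.0 = 7.141 g
  ZnO: 9.895% × 100.0 = 9.895 g
  SiO2: 76.32% × 100.0 = 76.32 g
Sums-versus-targets review from the weights as reported, relative to the basis at hand (each sum matches its target mass given rounding of the digits):
  Al2O3: 68.87·0.003000 + 6.464·0.9960 = 6.645 g (target 6.645 g)
  CaO: 14.98·0.4767 = 7.141 g (target 7.141 g)
  ZnO: 9.915·0.9980 = 9.895 g (target 9.895 g)
  SiO2: 68.87·0.9950 + 14.98·0.5203 = 76.32 g (target 76.32 g)
Mass balance on the glass: net batch after ignition = 100.0 g (oxide target masses add up to 100.0 g; the stated basis being 100.0 g — a pure rounding effect).
Total batch = Σ batch = 100.2 g; LOI loss = Σ batch·LOI = 0.2284 g; yield = glass ÷ total batch = 99.77%.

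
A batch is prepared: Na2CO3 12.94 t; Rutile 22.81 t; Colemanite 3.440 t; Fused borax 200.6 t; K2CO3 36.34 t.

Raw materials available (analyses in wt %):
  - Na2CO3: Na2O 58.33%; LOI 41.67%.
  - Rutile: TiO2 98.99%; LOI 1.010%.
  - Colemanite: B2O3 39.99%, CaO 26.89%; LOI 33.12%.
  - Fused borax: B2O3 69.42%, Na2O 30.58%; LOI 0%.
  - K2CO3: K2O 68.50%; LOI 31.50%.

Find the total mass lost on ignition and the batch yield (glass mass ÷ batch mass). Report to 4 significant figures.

Values along the way are displayed, rounded to 4 significant digits, on the page. Each numeric step maintains full float precision end to end — each reported figure carries a single rounding; all derived quantities, which include the totals, glass mass, the five compositions, the yield, LOI, are recomputed in full float precision, as given in question or answer, starting from the weights for 257.9 t of glass.
Ignition loss by material:
  Na2CO3: 12.94 × 0.4167 = 5.392 t
  Rutile: 22.81 × 0.01010 = 0.2304 t
  Colemanite: 3.440 × 0.3312 = 1.139 t
  Fused borax: 200.6 × 0 = 0 t
  K2CO3: 36.34 × 0.3150 = 11.45 t
Total LOI = 18.21 t
Glass = batch − LOI = 276.1 − 18.21 = 257.9 t

LOI loss = 18.21 t; glass = 257.9 t; yield = 93.41%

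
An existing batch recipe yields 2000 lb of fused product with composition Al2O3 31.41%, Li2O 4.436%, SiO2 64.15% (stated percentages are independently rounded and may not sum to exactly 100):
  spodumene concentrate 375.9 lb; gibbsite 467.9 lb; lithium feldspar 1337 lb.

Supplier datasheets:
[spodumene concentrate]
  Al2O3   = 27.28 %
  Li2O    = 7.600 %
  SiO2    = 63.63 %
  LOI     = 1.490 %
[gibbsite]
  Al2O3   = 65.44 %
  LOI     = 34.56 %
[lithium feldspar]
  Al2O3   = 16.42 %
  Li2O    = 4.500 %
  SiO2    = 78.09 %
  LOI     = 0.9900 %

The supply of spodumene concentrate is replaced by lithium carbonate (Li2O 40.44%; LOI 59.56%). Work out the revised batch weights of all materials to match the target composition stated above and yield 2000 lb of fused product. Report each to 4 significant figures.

Revised batch per 2000 lb fused product:
  lithium carbonate: 36.56 lb
  gibbsite: 547.7 lb
  lithium feldspar: 1643 lb
Total batch = 2227 lb; LOI loss = 227.3 lb

The intermediate values are rounded to 4 significant figures when displayed — the working math runs at full precision throughout. Each reported figure is rounded once only — all derived quantities are carried from the batch weights for 2000 lb of glass in full precision (glass mass, three oxide percentages, LOI, totals, the yield), as they appear in the problem or answer text.
Oxide-by-oxide targets in 2000 lb fused product:
  Al2O3: 31.41% × 2000 = 628.2 lb
  Li2O: 4.436% × 2000 = 88.72 lb
  SiO2: 64.15% × 2000 = 1283 lb
Oxide-by-oxide audit from the weights as reported, against the basis in use (oxide sums agree with the targets exact up to rounding of places):
  Al2O3: 547.7·0.6544 + 1643·0.1642 = 628.2 lb (target 628.2 lb)
  Li2O: 36.56·0.4044 + 1643·0.04500 = 88.72 lb (target 88.72 lb)
  SiO2: 1643·0.7809 = 1283 lb (target 1283 lb)
Auditing the glass mass value: total batch − LOI = 2000 lb (oxide target masses add up to 2000 lb; with the basis standing at 2000 lb — differing by rounding only).
Batch total: Σ batch = 2227 lb; LOI loss = Σ batch·LOI = 227.3 lb; yield, glass over the total, = 89.79%.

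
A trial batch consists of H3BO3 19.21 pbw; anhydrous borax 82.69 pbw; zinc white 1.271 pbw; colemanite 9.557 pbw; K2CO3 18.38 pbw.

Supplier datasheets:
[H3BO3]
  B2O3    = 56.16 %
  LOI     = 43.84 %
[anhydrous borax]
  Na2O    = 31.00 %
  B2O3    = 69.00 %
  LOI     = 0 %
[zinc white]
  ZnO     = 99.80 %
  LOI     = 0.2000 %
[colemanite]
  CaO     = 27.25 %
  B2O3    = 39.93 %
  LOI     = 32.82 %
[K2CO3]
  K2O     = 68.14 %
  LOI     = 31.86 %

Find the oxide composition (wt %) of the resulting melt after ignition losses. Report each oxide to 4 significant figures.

Glass mass = 113.7 pbw (batch 131.1 − LOI 17.42).
Composition: K2O 11.02%, CaO 2.291%, Na2O 22.55%, ZnO 1.116%, B2O3 63.03%

Intermediates are displayed, rounded to four significant digits, on the page; each numeric step runs at exact precision at each step — every reported number carries a single rounding — all derived quantities, including five oxide percentages, totals, net glass mass, the yield, LOI, are rebuilt starting from the weights per 113.7 pbw of glass at full float precision exactly as shown in the problem or the answer.
Oxide-by-oxide delivered mass:
  K2O: 18.38·0.6814 = 12.52 pbw
  CaO: 9.557·0.2725 = 2.604 pbw
  Na2O: 82.69·0.3100 = 25.63 pbw
  ZnO: 1.271·0.9980 = 1.268 pbw
  B2O3: 19.21·0.5616 + 82.69·0.6900 + 9.557·0.3993 = 71.66 pbw
LOI: 19.21·0.4384 + 1.271·0.002000 + 9.557·0.3282 + 18.38·0.3186 = 17.42 pbw
Net of LOI, the glass mass = 131.1 − 17.42 = 113.7 pbw (consistent with Σ oxide mass)
percent by weight: oxide/glass ×100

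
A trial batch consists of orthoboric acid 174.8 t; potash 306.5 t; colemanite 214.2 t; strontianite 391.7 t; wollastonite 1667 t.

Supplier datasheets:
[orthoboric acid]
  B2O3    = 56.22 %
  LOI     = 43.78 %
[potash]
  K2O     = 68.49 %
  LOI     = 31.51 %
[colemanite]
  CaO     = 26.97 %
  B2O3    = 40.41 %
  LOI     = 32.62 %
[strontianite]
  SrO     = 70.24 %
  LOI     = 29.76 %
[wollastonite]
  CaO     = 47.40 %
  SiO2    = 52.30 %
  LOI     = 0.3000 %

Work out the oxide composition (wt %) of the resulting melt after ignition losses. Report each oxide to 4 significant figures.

In-progress results are displayed with 4-significant-figure rounding within the worked lines. The whole derivation carries exact precision in all steps — each reported value takes just one rounding. The derived quantities (yield, glass mass, totals, LOI, five oxide percentages) are carried at full precision from the weighed amounts for 2390 t of glass as set out in problem or answer.
Oxide-by-oxide delivered mass:
  K2O: 306.5·0.6849 = 209.9 t
  CaO: 214.2·0.2697 + 1667·0.4740 = 847.9 t
  SiO2: 1667·0.5230 = 871.8 t
  SrO: 391.7·0.7024 = 275.1 t
  B2O3: 174.8·0.5622 + 214.2·0.4041 = 184.8 t
LOI: 174.8·0.4378 + 306.5·0.3151 + 214.2·0.3262 + 391.7·0.2976 + 1667·0.003000 = 364.5 t
The glass mass, total less LOI, = 2754 − 364.5 = 2390 t (matching Σ of the oxides)
percent by weight: oxide/glass ×100

Glass mass = 2390 t (batch 2754 − LOI 364.5).
Composition: K2O 8.785%, CaO 35.48%, SiO2 36.48%, SrO 11.51%, B2O3 7.735%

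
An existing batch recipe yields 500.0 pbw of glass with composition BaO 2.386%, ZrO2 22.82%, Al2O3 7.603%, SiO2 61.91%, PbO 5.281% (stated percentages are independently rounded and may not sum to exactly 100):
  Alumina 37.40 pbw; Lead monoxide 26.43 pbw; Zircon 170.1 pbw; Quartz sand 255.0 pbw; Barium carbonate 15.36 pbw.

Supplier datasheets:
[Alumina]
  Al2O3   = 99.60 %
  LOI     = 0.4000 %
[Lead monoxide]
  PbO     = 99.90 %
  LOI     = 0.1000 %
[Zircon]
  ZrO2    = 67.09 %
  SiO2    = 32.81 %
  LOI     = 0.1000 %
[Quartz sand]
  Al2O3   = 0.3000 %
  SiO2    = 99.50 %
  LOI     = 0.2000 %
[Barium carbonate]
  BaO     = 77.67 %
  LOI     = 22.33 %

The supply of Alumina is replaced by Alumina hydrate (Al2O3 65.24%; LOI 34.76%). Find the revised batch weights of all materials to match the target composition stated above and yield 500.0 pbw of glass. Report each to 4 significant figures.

Values along the way are printed rounded off to 4 significant digits in the printout; all arithmetic holds full float precision end to end; each reported result undergoes a single rounding — derived quantities, which include the totals, the five compositions, LOI, net glass mass, yield, are carried in full precision, as set out in the problem or answer text, starting from the weights on 500.0 pbw of glass.
Per-oxide target masses for 500.0 pbw glass:
  BaO: 2.386% × 500.0 = 11.93 pbw
  ZrO2: 22.82% × 500.0 = 114.1 pbw
  Al2O3: 7.603% × 500.0 = 38.02 pbw
  SiO2: 61.91% × 500.0 = 309.6 pbw
  PbO: 5.281% × 500.0 = 26.40 pbw
Oxide-by-oxide audit applying the batch weights above, at the basis given (oxide sums agree with the targets within answer rounding):
  BaO: 15.36·0.7767 = 11.93 pbw (target 11.93 pbw)
  ZrO2: 170.1·0.6709 = 114.1 pbw (target 114.1 pbw)
  Al2O3: 57.10·0.6524 + 255.0·0.003000 = 38.02 pbw (target 38.02 pbw)
  SiO2: 170.1·0.3281 + 255.0·0.9950 = 309.5 pbw (target 309.6 pbw)
  PbO: 26.43·0.9990 = 26.40 pbw (target 26.40 pbw)
Consistency of the glass mass: batch total minus LOI = 500.0 pbw (per-oxide target masses sum to 500.0 pbw; versus the stated basis of 500.0 pbw — a pure rounding effect).
Batch grand total — Σ batch = 524.0 pbw; Σ batch·LOI gives LOI loss = 23.98 pbw; as yield: glass ÷ batch → 95.42%.

Revised batch per 500.0 pbw glass:
  Alumina hydrate: 57.10 pbw
  Lead monoxide: 26.43 pbw
  Zircon: 170.1 pbw
  Quartz sand: 255.0 pbw
  Barium carbonate: 15.36 pbw
Total batch = 524.0 pbw; LOI loss = 23.98 pbw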